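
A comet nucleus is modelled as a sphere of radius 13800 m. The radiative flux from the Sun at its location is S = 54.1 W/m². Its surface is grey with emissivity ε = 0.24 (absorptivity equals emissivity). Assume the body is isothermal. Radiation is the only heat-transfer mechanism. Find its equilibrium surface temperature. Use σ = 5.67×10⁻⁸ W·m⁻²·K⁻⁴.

T ≈ 124 K

At equilibrium, absorbed power = emitted power.
Absorbing cross-section = πr² = 5.983×10⁸ m²; emitting surface = 4πr² = 2.393×10⁹ m² (ratio 4).
εS·A_cross = εσ·A_surf·T⁴  ⇒  T⁴ = S/(4σ)   (ε cancels).
T⁴ = 54.1/(4·5.67×10⁻⁸) = 2.385×10⁸ K⁴.
T = (2.385×10⁸)^(1/4).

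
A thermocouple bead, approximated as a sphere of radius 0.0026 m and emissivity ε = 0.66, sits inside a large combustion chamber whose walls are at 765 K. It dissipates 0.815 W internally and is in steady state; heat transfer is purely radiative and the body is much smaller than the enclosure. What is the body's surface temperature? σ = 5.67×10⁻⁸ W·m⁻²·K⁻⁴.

For a small grey body in a large enclosure, net radiated power = εσA(T⁴ − T_w⁴).
Steady state: P = εσA(T⁴ − T_w⁴) with A = 4πr² = 8.495×10⁻⁵ m².
T⁴ = P/(εσA) + T_w⁴ = 0.815/(0.66·5.67×10⁻⁸·8.495×10⁻⁵) + (765)⁴
    = 2.564×10¹¹ + 3.425×10¹¹ = 5.989×10¹¹ K⁴.

T ≈ 880 K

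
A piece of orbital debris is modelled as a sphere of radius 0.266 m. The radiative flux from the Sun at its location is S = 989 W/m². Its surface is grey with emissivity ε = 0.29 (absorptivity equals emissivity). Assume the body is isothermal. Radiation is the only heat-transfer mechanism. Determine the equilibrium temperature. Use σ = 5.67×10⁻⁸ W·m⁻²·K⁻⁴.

T ≈ 257 K

At equilibrium, absorbed power = emitted power.
Absorbing cross-section = πr² = 0.2223 m²; emitting surface = 4πr² = 0.8891 m² (ratio 4).
εS·A_cross = εσ·A_surf·T⁴  ⇒  T⁴ = S/(4σ)   (ε cancels).
T⁴ = 989/(4·5.67×10⁻⁸) = 4.361×10⁹ K⁴.
T = (4.361×10⁹)^(1/4).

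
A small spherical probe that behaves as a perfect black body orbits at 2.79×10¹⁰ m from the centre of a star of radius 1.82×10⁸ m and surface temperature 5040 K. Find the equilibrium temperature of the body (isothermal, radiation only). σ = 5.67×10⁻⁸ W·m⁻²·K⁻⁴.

T ≈ 288 K

The star's surface emits σT_*⁴; at distance d the flux is S = σT_*⁴(R_*/d)².
S = 5.67×10⁻⁸·(5040)⁴·(1.82×10⁸/2.79×10¹⁰)² = 1557 W/m².
For an isothermal sphere T⁴ = (1−a)S/(4σ) = 6.864×10⁹ K⁴.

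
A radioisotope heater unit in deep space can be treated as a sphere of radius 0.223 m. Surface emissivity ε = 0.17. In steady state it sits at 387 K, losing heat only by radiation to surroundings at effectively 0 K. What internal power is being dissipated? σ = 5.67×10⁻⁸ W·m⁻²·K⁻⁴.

P ≈ 135 W

Steady state: P = εσA T⁴.
A = 4πr² = 0.6249 m²; T⁴ = (387)⁴ = 2.243×10¹⁰ K⁴.
P = 0.17 × 5.67×10⁻⁸ × 0.6249 × 2.243×10¹⁰.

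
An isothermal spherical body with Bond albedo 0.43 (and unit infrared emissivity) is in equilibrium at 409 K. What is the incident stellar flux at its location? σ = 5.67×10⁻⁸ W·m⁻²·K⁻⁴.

(1−a)S·πr² = σ·4πr²·T⁴ ⇒ S = 4σT⁴/(1−a).
S = 4·5.67×10⁻⁸·2.798×10¹⁰/0.570.

S ≈ 11100 W/m²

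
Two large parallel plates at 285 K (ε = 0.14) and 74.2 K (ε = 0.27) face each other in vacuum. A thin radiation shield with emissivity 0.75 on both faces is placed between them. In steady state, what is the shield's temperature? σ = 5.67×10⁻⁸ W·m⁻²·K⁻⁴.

T_s ≈ 220 K

In steady state the net flux on the hot side equals that on the cold side.
σ(T₁⁴−T_s⁴)/D₁ = σ(T_s⁴−T₂⁴)/D₂, with D₁ = 1/ε₁+1/ε_s−1 = 7.476, D₂ = 1/ε_s+1/ε₂−1 = 4.037.
Solve for T_s⁴: T_s⁴ = (D₂·T₁⁴ + D₁·T₂⁴)/(D₁+D₂) = 2.333×10⁹ K⁴.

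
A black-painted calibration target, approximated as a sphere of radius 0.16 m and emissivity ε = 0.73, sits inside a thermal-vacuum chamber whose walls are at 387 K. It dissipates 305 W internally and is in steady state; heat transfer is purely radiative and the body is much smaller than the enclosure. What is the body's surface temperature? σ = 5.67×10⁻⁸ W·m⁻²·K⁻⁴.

For a small grey body in a large enclosure, net radiated power = εσA(T⁴ − T_w⁴).
Steady state: P = εσA(T⁴ − T_w⁴) with A = 4πr² = 0.3217 m².
T⁴ = P/(εσA) + T_w⁴ = 305/(0.73·5.67×10⁻⁸·0.3217) + (387)⁴
    = 2.291×10¹⁰ + 2.243×10¹⁰ = 4.534×10¹⁰ K⁴.

T ≈ 461 K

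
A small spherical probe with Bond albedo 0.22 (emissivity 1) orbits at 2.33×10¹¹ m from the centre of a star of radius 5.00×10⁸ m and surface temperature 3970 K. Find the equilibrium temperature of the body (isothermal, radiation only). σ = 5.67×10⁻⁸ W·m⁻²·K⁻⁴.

The star's surface emits σT_*⁴; at distance d the flux is S = σT_*⁴(R_*/d)².
S = 5.67×10⁻⁸·(3970)⁴·(5.00×10⁸/2.33×10¹¹)² = 64.86 W/m².
For an isothermal sphere T⁴ = (1−a)S/(4σ) = 2.231×10⁸ K⁴.

T ≈ 122 K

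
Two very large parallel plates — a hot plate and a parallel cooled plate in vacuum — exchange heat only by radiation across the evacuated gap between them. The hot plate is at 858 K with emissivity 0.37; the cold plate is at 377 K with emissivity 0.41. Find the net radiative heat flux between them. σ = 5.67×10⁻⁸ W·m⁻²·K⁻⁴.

q ≈ 7140 W/m²

For two infinite grey parallel plates, q = σ(T₁⁴ − T₂⁴)/(1/ε₁ + 1/ε₂ − 1).
T₁⁴ − T₂⁴ = 5.419×10¹¹ − 2.020×10¹⁰ = 5.217×10¹¹ K⁴.
1/ε₁ + 1/ε₂ − 1 = 2.703 + 2.439 − 1 = 4.142.
q = 5.67×10⁻⁸ × 5.217×10¹¹ / 4.142.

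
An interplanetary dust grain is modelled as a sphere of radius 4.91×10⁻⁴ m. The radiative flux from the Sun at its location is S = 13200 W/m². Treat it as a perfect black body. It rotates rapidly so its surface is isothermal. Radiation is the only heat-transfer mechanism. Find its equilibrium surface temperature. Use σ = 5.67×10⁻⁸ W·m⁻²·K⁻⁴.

At equilibrium, absorbed power = emitted power.
Absorbing cross-section = πr² = 7.574×10⁻⁷ m²; emitting surface = 4πr² = 3.030×10⁻⁶ m² (ratio 4).
S·A_cross = εσ·A_surf·T⁴  ⇒  T⁴ = S/(4σ).
T⁴ = 1.00·13200/(4·5.67×10⁻⁸) = 5.820×10¹⁰ K⁴.
T = (5.820×10¹⁰)^(1/4).

T ≈ 491 K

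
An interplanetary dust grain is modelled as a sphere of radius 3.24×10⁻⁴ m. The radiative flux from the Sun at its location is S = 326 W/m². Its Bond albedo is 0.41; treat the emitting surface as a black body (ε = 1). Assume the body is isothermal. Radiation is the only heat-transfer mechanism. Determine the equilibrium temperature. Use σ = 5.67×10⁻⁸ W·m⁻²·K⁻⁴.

T ≈ 171 K

At equilibrium, absorbed power = emitted power.
Absorbing cross-section = πr² = 3.298×10⁻⁷ m²; emitting surface = 4πr² = 1.319×10⁻⁶ m² (ratio 4).
(1−a)S·A_cross = εσ·A_surf·T⁴  ⇒  T⁴ = (1−a)S/(4σ).
T⁴ = 0.590·326/(4·5.67×10⁻⁸) = 8.481×10⁸ K⁴.
T = (8.481×10⁸)^(1/4).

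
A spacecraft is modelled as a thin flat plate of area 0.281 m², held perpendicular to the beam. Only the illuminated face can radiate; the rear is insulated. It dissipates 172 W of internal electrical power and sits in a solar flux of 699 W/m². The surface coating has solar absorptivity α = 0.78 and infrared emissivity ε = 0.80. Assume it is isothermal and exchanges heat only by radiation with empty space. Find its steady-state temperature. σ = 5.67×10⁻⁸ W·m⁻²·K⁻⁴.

At steady state, absorbed solar power + internal power = radiated power.
Absorbed: α·S·A_cross = 0.78·699·0.2810 = 153.2 W (cross-section A).
Total input = 153.2 + 172 = 325.2 W.
Radiated: εσ·A_surf·T⁴ with A_surf = A = 0.2810 m².
T⁴ = 325.2/(0.80·5.67×10⁻⁸·0.2810) = 2.551×10¹⁰ K⁴.

T ≈ 400 K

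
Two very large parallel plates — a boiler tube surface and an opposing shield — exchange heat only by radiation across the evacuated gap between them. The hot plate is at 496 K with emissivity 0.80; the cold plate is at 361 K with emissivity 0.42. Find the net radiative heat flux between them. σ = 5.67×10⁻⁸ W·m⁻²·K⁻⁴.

q ≈ 938 W/m²

For two infinite grey parallel plates, q = σ(T₁⁴ − T₂⁴)/(1/ε₁ + 1/ε₂ − 1).
T₁⁴ − T₂⁴ = 6.052×10¹⁰ − 1.698×10¹⁰ = 4.354×10¹⁰ K⁴.
1/ε₁ + 1/ε₂ − 1 = 1.250 + 2.381 − 1 = 2.631.
q = 5.67×10⁻⁸ × 4.354×10¹⁰ / 2.631.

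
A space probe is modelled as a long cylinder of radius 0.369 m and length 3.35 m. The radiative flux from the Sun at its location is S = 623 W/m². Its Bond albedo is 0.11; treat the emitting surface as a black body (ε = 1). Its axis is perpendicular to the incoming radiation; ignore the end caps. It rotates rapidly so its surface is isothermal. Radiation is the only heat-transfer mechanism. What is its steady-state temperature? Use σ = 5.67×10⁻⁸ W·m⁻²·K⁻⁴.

At equilibrium, absorbed power = emitted power.
Absorbing cross-section = 2rL = 2.472 m²; emitting surface = 2πrL = 7.767 m² (ratio π).
(1−a)S·A_cross = εσ·A_surf·T⁴  ⇒  T⁴ = (1−a)S/(πσ).
T⁴ = 0.890·623/(π·5.67×10⁻⁸) = 3.113×10⁹ K⁴.
T = (3.113×10⁹)^(1/4).

T ≈ 236 K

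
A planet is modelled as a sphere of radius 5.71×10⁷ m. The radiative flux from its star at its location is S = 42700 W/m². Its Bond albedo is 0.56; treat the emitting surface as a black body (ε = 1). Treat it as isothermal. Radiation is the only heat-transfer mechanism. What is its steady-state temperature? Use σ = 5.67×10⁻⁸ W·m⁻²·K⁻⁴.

T ≈ 536 K

At equilibrium, absorbed power = emitted power.
Absorbing cross-section = πr² = 1.024×10¹⁶ m²; emitting surface = 4πr² = 4.097×10¹⁶ m² (ratio 4).
(1−a)S·A_cross = εσ·A_surf·T⁴  ⇒  T⁴ = (1−a)S/(4σ).
T⁴ = 0.440·42700/(4·5.67×10⁻⁸) = 8.284×10¹⁰ K⁴.
T = (8.284×10¹⁰)^(1/4).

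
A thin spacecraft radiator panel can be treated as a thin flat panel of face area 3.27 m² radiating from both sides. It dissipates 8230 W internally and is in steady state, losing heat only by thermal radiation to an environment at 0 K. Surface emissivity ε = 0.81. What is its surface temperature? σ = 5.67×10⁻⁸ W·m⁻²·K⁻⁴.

Steady state: internal power = radiated power, P = εσA T⁴.
Radiating area A = 2·3.27 = 6.540 m².
T⁴ = P/(εσA) = 8230/(0.81·5.67×10⁻⁸·6.540) = 2.740×10¹⁰ K⁴.
T = (2.740×10¹⁰)^(1/4).

T ≈ 407 K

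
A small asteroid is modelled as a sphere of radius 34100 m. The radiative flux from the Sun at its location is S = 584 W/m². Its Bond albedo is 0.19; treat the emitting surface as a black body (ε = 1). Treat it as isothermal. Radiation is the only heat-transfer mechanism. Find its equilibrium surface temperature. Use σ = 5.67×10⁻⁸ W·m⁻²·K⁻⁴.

T ≈ 214 K

At equilibrium, absorbed power = emitted power.
Absorbing cross-section = πr² = 3.653×10⁹ m²; emitting surface = 4πr² = 1.461×10¹⁰ m² (ratio 4).
(1−a)S·A_cross = εσ·A_surf·T⁴  ⇒  T⁴ = (1−a)S/(4σ).
T⁴ = 0.810·584/(4·5.67×10⁻⁸) = 2.086×10⁹ K⁴.
T = (2.086×10⁹)^(1/4).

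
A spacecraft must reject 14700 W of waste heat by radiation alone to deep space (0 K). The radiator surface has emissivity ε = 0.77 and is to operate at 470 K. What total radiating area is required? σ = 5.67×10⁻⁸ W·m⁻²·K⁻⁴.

P = εσA T⁴ ⇒ A = P/(εσT⁴).
T⁴ = 4.880×10¹⁰ K⁴.
A = 14700/(0.77 × 5.67×10⁻⁸ × 4.880×10¹⁰).

A ≈ 6.90 m²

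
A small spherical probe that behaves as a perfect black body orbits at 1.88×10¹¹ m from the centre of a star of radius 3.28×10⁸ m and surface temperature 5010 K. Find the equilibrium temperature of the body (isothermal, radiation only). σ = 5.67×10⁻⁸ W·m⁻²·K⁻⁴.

T ≈ 148 K

The star's surface emits σT_*⁴; at distance d the flux is S = σT_*⁴(R_*/d)².
S = 5.67×10⁻⁸·(5010)⁴·(3.28×10⁸/1.88×10¹¹)² = 108.7 W/m².
For an isothermal sphere T⁴ = (1−a)S/(4σ) = 4.794×10⁸ K⁴.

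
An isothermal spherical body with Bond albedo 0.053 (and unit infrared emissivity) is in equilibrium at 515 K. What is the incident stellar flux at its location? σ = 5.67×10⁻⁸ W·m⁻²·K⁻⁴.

S ≈ 16800 W/m²

(1−a)S·πr² = σ·4πr²·T⁴ ⇒ S = 4σT⁴/(1−a).
S = 4·5.67×10⁻⁸·7.034×10¹⁰/0.947.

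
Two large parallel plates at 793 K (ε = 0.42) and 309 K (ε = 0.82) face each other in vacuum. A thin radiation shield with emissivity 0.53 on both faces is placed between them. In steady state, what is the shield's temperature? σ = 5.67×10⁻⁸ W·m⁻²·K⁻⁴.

T_s ≈ 633 K

In steady state the net flux on the hot side equals that on the cold side.
σ(T₁⁴−T_s⁴)/D₁ = σ(T_s⁴−T₂⁴)/D₂, with D₁ = 1/ε₁+1/ε_s−1 = 3.268, D₂ = 1/ε_s+1/ε₂−1 = 2.106.
Solve for T_s⁴: T_s⁴ = (D₂·T₁⁴ + D₁·T₂⁴)/(D₁+D₂) = 1.605×10¹¹ K⁴.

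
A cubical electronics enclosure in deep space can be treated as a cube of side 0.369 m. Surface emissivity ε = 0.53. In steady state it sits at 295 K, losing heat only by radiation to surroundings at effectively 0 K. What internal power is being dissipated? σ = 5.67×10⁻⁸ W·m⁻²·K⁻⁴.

P ≈ 186 W

Steady state: P = εσA T⁴.
A = 6L² = 0.8170 m²; T⁴ = (295)⁴ = 7.573×10⁹ K⁴.
P = 0.53 × 5.67×10⁻⁸ × 0.8170 × 7.573×10⁹.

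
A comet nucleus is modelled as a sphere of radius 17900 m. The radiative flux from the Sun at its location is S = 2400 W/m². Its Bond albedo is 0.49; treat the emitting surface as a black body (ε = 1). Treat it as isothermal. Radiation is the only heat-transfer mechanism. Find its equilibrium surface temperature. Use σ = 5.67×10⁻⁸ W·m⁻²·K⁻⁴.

T ≈ 271 K

At equilibrium, absorbed power = emitted power.
Absorbing cross-section = πr² = 1.007×10⁹ m²; emitting surface = 4πr² = 4.026×10⁹ m² (ratio 4).
(1−a)S·A_cross = εσ·A_surf·T⁴  ⇒  T⁴ = (1−a)S/(4σ).
T⁴ = 0.510·2400/(4·5.67×10⁻⁸) = 5.397×10⁹ K⁴.
T = (5.397×10⁹)^(1/4).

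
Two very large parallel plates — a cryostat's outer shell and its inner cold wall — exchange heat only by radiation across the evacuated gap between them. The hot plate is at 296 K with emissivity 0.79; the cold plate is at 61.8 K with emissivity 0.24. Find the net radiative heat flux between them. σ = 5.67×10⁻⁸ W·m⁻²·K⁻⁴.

For two infinite grey parallel plates, q = σ(T₁⁴ − T₂⁴)/(1/ε₁ + 1/ε₂ − 1).
T₁⁴ − T₂⁴ = 7.677×10⁹ − 1.459×10⁷ = 7.662×10⁹ K⁴.
1/ε₁ + 1/ε₂ − 1 = 1.266 + 4.167 − 1 = 4.432.
q = 5.67×10⁻⁸ × 7.662×10⁹ / 4.432.

q ≈ 98.0 W/m²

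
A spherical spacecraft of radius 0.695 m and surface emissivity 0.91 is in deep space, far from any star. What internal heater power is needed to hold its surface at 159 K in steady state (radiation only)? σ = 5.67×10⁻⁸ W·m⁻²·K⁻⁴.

P = εσ·4πr²·T⁴.
4πr² = 6.070 m²; T⁴ = 6.391×10⁸ K⁴.
P = 0.91·5.67×10⁻⁸·6.070·6.391×10⁸.

P ≈ 200 W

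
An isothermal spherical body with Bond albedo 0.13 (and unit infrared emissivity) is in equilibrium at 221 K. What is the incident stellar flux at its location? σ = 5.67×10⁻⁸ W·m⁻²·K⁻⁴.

S ≈ 622 W/m²

(1−a)S·πr² = σ·4πr²·T⁴ ⇒ S = 4σT⁴/(1−a).
S = 4·5.67×10⁻⁸·2.385×10⁹/0.870.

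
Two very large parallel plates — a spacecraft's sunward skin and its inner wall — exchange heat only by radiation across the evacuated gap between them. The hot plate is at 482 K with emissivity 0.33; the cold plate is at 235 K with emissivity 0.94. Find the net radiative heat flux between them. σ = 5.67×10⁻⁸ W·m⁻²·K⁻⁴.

For two infinite grey parallel plates, q = σ(T₁⁴ − T₂⁴)/(1/ε₁ + 1/ε₂ − 1).
T₁⁴ − T₂⁴ = 5.397×10¹⁰ − 3.050×10⁹ = 5.092×10¹⁰ K⁴.
1/ε₁ + 1/ε₂ − 1 = 3.030 + 1.064 − 1 = 3.094.
q = 5.67×10⁻⁸ × 5.092×10¹⁰ / 3.094.

q ≈ 933 W/m²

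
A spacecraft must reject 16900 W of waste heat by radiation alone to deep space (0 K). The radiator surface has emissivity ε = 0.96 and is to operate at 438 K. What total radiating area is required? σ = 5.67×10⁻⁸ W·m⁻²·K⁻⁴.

P = εσA T⁴ ⇒ A = P/(εσT⁴).
T⁴ = 3.680×10¹⁰ K⁴.
A = 16900/(0.96 × 5.67×10⁻⁸ × 3.680×10¹⁰).

A ≈ 8.44 m²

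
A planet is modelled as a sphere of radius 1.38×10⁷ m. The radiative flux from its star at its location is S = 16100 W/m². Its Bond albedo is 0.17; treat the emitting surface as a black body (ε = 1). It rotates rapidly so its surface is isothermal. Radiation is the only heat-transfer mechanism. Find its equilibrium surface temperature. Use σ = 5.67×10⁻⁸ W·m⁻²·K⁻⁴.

T ≈ 493 K

At equilibrium, absorbed power = emitted power.
Absorbing cross-section = πr² = 5.983×10¹⁴ m²; emitting surface = 4πr² = 2.393×10¹⁵ m² (ratio 4).
(1−a)S·A_cross = εσ·A_surf·T⁴  ⇒  T⁴ = (1−a)S/(4σ).
T⁴ = 0.830·16100/(4·5.67×10⁻⁸) = 5.892×10¹⁰ K⁴.
T = (5.892×10¹⁰)^(1/4).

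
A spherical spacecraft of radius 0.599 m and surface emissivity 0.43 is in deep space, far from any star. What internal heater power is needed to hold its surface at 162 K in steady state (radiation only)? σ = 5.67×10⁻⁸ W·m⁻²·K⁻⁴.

P = εσ·4πr²·T⁴.
4πr² = 4.509 m²; T⁴ = 6.887×10⁸ K⁴.
P = 0.43·5.67×10⁻⁸·4.509·6.887×10⁸.

P ≈ 75.7 W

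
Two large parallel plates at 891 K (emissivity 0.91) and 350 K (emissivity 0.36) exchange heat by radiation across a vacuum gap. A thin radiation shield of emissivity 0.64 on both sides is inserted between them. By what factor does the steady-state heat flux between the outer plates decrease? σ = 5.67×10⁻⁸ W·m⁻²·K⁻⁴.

factor ≈ 1.74

Without shield: q₀ = σΔ(T⁴)/(1/ε₁+1/ε₂−1) with denominator 2.877.
With shield the two gaps are in series; the resistances add: (1/ε₁+1/ε_s−1)+(1/ε_s+1/ε₂−1) = 1.661+3.340 = 5.002.
Heat-flux ratio q₀/q = 5.002/2.877.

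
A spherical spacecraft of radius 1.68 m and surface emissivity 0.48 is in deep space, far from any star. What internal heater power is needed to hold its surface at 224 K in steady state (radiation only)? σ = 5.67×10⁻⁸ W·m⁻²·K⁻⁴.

P ≈ 2430 W

P = εσ·4πr²·T⁴.
4πr² = 35.47 m²; T⁴ = 2.518×10⁹ K⁴.
P = 0.48·5.67×10⁻⁸·35.47·2.518×10⁹.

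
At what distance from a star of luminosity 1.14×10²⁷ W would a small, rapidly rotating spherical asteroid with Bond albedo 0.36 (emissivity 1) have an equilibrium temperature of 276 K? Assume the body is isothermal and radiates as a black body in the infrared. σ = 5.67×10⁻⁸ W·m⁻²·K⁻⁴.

d ≈ 2.10×10¹¹ m

For an isothermal black-emitting sphere, (1−a)S·πr² = σ·4πr²·T⁴ ⇒ S = 4σT⁴/(1−a).
S = 4·5.67×10⁻⁸·(276)⁴/0.640 = 2056 W/m².
Flux falls as S = L/(4πd²), so d = √(L/(4πS)) = √(1.14×10²⁷/(4π·2056)).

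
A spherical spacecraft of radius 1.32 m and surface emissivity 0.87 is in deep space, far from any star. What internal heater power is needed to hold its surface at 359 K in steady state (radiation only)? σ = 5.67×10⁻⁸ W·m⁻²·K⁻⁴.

P = εσ·4πr²·T⁴.
4πr² = 21.90 m²; T⁴ = 1.661×10¹⁰ K⁴.
P = 0.87·5.67×10⁻⁸·21.90·1.661×10¹⁰.

P ≈ 17900 W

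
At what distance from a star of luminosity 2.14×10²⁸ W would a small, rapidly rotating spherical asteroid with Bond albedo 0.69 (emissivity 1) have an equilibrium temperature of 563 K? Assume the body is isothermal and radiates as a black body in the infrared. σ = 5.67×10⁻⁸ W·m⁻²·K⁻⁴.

d ≈ 1.52×10¹¹ m

For an isothermal black-emitting sphere, (1−a)S·πr² = σ·4πr²·T⁴ ⇒ S = 4σT⁴/(1−a).
S = 4·5.67×10⁻⁸·(563)⁴/0.310 = 73500 W/m².
Flux falls as S = L/(4πd²), so d = √(L/(4πS)) = √(2.14×10²⁸/(4π·73500)).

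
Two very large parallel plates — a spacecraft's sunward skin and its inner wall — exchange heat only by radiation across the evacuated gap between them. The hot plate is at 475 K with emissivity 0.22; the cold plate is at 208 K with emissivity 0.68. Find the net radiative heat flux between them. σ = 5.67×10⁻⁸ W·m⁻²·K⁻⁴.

q ≈ 554 W/m²

For two infinite grey parallel plates, q = σ(T₁⁴ − T₂⁴)/(1/ε₁ + 1/ε₂ − 1).
T₁⁴ − T₂⁴ = 5.091×10¹⁰ − 1.872×10⁹ = 4.903×10¹⁰ K⁴.
1/ε₁ + 1/ε₂ − 1 = 4.545 + 1.471 − 1 = 5.016.
q = 5.67×10⁻⁸ × 4.903×10¹⁰ / 5.016.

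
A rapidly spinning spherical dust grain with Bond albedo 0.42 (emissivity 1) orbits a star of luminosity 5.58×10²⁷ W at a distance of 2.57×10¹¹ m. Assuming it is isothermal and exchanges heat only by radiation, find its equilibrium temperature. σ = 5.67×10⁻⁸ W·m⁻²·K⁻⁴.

T ≈ 362 K

First find the stellar flux at distance d: S = L/(4πd²) = 5.58×10²⁷/(4π·(2.57×10¹¹)²) = 6723 W/m².
For an isothermal sphere, absorbed (1−a)S·πr² = emitted σ·4πr²·T⁴, so T⁴ = (1−a)S/(4σ).
T⁴ = 0.580·6723/(4·5.67×10⁻⁸) = 1.719×10¹⁰ K⁴.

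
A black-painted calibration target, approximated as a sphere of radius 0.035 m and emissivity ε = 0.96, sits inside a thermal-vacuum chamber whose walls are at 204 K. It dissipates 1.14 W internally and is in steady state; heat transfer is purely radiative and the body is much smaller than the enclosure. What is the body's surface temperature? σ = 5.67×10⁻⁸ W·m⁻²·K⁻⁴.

T ≈ 236 K

For a small grey body in a large enclosure, net radiated power = εσA(T⁴ − T_w⁴).
Steady state: P = εσA(T⁴ − T_w⁴) with A = 4πr² = 0.01539 m².
T⁴ = P/(εσA) + T_w⁴ = 1.14/(0.96·5.67×10⁻⁸·0.01539) + (204)⁴
    = 1.361×10⁹ + 1.732×10⁹ = 3.092×10⁹ K⁴.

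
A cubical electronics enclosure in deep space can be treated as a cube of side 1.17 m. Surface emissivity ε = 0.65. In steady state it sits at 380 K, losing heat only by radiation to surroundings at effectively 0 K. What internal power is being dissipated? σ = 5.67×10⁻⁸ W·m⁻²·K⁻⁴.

P ≈ 6310 W

Steady state: P = εσA T⁴.
A = 6L² = 8.213 m²; T⁴ = (380)⁴ = 2.085×10¹⁰ K⁴.
P = 0.65 × 5.67×10⁻⁸ × 8.213 × 2.085×10¹⁰.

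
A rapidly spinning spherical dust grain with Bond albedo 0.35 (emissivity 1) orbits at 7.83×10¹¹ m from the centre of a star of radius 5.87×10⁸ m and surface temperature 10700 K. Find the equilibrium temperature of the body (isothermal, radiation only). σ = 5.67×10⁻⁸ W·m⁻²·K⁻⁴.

T ≈ 186 K

The star's surface emits σT_*⁴; at distance d the flux is S = σT_*⁴(R_*/d)².
S = 5.67×10⁻⁸·(10700)⁴·(5.87×10⁸/7.83×10¹¹)² = 417.7 W/m².
For an isothermal sphere T⁴ = (1−a)S/(4σ) = 1.197×10⁹ K⁴.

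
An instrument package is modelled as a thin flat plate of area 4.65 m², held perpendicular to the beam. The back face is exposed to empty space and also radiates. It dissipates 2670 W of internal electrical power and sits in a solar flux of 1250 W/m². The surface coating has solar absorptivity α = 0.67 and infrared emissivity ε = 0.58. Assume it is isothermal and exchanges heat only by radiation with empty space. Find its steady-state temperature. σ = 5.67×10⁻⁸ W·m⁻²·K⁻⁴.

At steady state, absorbed solar power + internal power = radiated power.
Absorbed: α·S·A_cross = 0.67·1250·4.650 = 3894 W (cross-section A).
Total input = 3894 + 2670 = 6564 W.
Radiated: εσ·A_surf·T⁴ with A_surf = 2A = 9.300 m².
T⁴ = 6564/(0.58·5.67×10⁻⁸·9.300) = 2.146×10¹⁰ K⁴.

T ≈ 383 K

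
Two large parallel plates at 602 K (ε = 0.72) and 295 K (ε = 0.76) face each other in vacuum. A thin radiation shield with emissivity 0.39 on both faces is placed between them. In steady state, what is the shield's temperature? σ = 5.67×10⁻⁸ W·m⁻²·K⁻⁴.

T_s ≈ 512 K

In steady state the net flux on the hot side equals that on the cold side.
σ(T₁⁴−T_s⁴)/D₁ = σ(T_s⁴−T₂⁴)/D₂, with D₁ = 1/ε₁+1/ε_s−1 = 2.953, D₂ = 1/ε_s+1/ε₂−1 = 2.880.
Solve for T_s⁴: T_s⁴ = (D₂·T₁⁴ + D₁·T₂⁴)/(D₁+D₂) = 6.868×10¹⁰ K⁴.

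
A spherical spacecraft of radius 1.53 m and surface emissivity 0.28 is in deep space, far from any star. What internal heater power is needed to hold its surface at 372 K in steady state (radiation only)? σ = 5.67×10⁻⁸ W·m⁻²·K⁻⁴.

P ≈ 8940 W

P = εσ·4πr²·T⁴.
4πr² = 29.42 m²; T⁴ = 1.915×10¹⁰ K⁴.
P = 0.28·5.67×10⁻⁸·29.42·1.915×10¹⁰.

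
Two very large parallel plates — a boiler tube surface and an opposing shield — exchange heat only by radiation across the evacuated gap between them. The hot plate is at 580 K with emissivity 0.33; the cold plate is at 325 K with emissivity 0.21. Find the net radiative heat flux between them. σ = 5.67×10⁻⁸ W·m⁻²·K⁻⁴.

q ≈ 852 W/m²

For two infinite grey parallel plates, q = σ(T₁⁴ − T₂⁴)/(1/ε₁ + 1/ε₂ − 1).
T₁⁴ − T₂⁴ = 1.132×10¹¹ − 1.116×10¹⁰ = 1.020×10¹¹ K⁴.
1/ε₁ + 1/ε₂ − 1 = 3.030 + 4.762 − 1 = 6.792.
q = 5.67×10⁻⁸ × 1.020×10¹¹ / 6.792.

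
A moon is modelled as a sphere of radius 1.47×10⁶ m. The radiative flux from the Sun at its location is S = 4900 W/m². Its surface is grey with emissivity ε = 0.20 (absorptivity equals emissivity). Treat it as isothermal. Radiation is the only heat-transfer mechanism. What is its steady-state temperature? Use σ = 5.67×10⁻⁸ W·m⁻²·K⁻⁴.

At equilibrium, absorbed power = emitted power.
Absorbing cross-section = πr² = 6.789×10¹² m²; emitting surface = 4πr² = 2.715×10¹³ m² (ratio 4).
εS·A_cross = εσ·A_surf·T⁴  ⇒  T⁴ = S/(4σ)   (ε cancels).
T⁴ = 4900/(4·5.67×10⁻⁸) = 2.160×10¹⁰ K⁴.
T = (2.160×10¹⁰)^(1/4).

T ≈ 383 K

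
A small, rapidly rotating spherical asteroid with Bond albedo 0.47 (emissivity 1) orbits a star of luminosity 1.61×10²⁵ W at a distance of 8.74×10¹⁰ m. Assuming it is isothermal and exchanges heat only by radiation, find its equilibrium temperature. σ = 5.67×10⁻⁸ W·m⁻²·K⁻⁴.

T ≈ 141 K

First find the stellar flux at distance d: S = L/(4πd²) = 1.61×10²⁵/(4π·(8.74×10¹⁰)²) = 167.7 W/m².
For an isothermal sphere, absorbed (1−a)S·πr² = emitted σ·4πr²·T⁴, so T⁴ = (1−a)S/(4σ).
T⁴ = 0.530·167.7/(4·5.67×10⁻⁸) = 3.919×10⁸ K⁴.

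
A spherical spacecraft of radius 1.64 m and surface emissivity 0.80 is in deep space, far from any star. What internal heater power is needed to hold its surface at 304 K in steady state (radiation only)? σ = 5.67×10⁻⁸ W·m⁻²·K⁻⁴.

P ≈ 13100 W

P = εσ·4πr²·T⁴.
4πr² = 33.80 m²; T⁴ = 8.541×10⁹ K⁴.
P = 0.80·5.67×10⁻⁸·33.80·8.541×10⁹.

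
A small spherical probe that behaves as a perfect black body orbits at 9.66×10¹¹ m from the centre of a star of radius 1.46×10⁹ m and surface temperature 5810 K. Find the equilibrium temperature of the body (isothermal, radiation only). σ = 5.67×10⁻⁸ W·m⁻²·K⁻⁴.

T ≈ 160 K

The star's surface emits σT_*⁴; at distance d the flux is S = σT_*⁴(R_*/d)².
S = 5.67×10⁻⁸·(5810)⁴·(1.46×10⁹/9.66×10¹¹)² = 147.6 W/m².
For an isothermal sphere T⁴ = (1−a)S/(4σ) = 6.507×10⁸ K⁴.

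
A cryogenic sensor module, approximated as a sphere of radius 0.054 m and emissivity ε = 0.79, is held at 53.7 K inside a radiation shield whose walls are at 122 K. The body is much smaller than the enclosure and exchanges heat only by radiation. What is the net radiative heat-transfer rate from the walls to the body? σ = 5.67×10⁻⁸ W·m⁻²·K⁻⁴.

P_net ≈ 0.350 W

For a small grey body in a large enclosure: P_net = εσA(T_body⁴ − T_wall⁴).
A = 4πr² = 0.03664 m²; T_body⁴ − T_wall⁴ = 8.316×10⁶ − 2.215×10⁸ = -2.132×10⁸ K⁴.
|P_net| = 0.79·5.67×10⁻⁸·0.03664·2.132×10⁸.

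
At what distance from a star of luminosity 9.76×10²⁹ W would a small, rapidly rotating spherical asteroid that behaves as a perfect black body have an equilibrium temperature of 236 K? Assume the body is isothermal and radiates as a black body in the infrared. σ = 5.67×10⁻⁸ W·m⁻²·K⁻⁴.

d ≈ 1.05×10¹³ m

For an isothermal black-emitting sphere, (1−a)S·πr² = σ·4πr²·T⁴ ⇒ S = 4σT⁴/(1−a).
S = 4·5.67×10⁻⁸·(236)⁴/1.00 = 703.5 W/m².
Flux falls as S = L/(4πd²), so d = √(L/(4πS)) = √(9.76×10²⁹/(4π·703.5)).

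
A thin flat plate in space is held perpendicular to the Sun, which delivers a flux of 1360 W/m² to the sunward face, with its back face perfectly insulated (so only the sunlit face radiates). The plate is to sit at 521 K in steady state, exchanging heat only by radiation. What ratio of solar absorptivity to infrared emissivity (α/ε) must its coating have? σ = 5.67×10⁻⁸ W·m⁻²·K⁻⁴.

α/ε ≈ 3.07

Balance: αS·A = εσ·1A·T⁴ ⇒ α/ε = σT⁴/S.
α/ε = 5.67×10⁻⁸·(521)⁴/1360 = 5.67×10⁻⁸·7.368×10¹⁰/1360.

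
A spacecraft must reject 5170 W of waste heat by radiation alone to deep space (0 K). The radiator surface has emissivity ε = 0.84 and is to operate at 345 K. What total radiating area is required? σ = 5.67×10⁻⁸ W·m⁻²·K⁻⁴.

A ≈ 7.66 m²

P = εσA T⁴ ⇒ A = P/(εσT⁴).
T⁴ = 1.417×10¹⁰ K⁴.
A = 5170/(0.84 × 5.67×10⁻⁸ × 1.417×10¹⁰).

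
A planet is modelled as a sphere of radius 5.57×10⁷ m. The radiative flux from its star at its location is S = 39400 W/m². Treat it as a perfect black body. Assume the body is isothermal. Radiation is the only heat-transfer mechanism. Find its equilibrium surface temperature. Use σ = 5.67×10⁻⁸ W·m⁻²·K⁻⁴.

T ≈ 646 K

At equilibrium, absorbed power = emitted power.
Absorbing cross-section = πr² = 9.747×10¹⁵ m²; emitting surface = 4πr² = 3.899×10¹⁶ m² (ratio 4).
S·A_cross = εσ·A_surf·T⁴  ⇒  T⁴ = S/(4σ).
T⁴ = 1.00·39400/(4·5.67×10⁻⁸) = 1.737×10¹¹ K⁴.
T = (1.737×10¹¹)^(1/4).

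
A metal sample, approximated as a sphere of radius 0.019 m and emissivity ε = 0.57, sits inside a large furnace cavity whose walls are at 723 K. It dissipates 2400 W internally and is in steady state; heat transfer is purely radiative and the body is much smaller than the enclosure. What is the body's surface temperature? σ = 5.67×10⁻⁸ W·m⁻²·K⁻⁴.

T ≈ 2020 K

For a small grey body in a large enclosure, net radiated power = εσA(T⁴ − T_w⁴).
Steady state: P = εσA(T⁴ − T_w⁴) with A = 4πr² = 0.004536 m².
T⁴ = P/(εσA) + T_w⁴ = 2400/(0.57·5.67×10⁻⁸·0.004536) + (723)⁴
    = 1.637×10¹³ + 2.732×10¹¹ = 1.664×10¹³ K⁴.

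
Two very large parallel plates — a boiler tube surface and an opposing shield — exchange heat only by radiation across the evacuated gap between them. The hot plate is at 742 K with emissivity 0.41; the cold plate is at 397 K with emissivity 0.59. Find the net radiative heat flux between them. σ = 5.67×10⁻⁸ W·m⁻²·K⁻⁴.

q ≈ 5030 W/m²

For two infinite grey parallel plates, q = σ(T₁⁴ − T₂⁴)/(1/ε₁ + 1/ε₂ − 1).
T₁⁴ − T₂⁴ = 3.031×10¹¹ − 2.484×10¹⁰ = 2.783×10¹¹ K⁴.
1/ε₁ + 1/ε₂ − 1 = 2.439 + 1.695 − 1 = 3.134.
q = 5.67×10⁻⁸ × 2.783×10¹¹ / 3.134.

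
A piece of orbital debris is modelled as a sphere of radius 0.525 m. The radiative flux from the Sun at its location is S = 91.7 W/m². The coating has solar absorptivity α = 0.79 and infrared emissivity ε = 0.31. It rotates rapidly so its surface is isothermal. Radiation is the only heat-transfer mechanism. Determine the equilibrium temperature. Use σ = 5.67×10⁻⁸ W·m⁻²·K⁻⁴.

At equilibrium, absorbed power = emitted power.
Absorbing cross-section = πr² = 0.8659 m²; emitting surface = 4πr² = 3.464 m² (ratio 4).
αS·A_cross = εσ·A_surf·T⁴  ⇒  T⁴ = αS/(ε·4σ).
T⁴ = 0.790·91.7/(0.31·4·5.67×10⁻⁸) = 1.030×10⁹ K⁴.
T = (1.030×10⁹)^(1/4).

T ≈ 179 K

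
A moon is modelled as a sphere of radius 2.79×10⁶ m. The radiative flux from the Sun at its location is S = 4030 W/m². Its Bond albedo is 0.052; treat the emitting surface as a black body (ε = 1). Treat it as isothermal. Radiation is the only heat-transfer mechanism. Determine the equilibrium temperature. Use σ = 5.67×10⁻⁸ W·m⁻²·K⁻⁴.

T ≈ 360 K

At equilibrium, absorbed power = emitted power.
Absorbing cross-section = πr² = 2.445×10¹³ m²; emitting surface = 4πr² = 9.782×10¹³ m² (ratio 4).
(1−a)S·A_cross = εσ·A_surf·T⁴  ⇒  T⁴ = (1−a)S/(4σ).
T⁴ = 0.948·4030/(4·5.67×10⁻⁸) = 1.684×10¹⁰ K⁴.
T = (1.684×10¹⁰)^(1/4).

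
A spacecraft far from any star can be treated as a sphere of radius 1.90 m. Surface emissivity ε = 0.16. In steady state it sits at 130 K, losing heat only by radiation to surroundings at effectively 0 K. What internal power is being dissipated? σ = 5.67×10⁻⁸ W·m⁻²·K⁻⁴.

P ≈ 118 W

Steady state: P = εσA T⁴.
A = 4πr² = 45.36 m²; T⁴ = (130)⁴ = 2.856×10⁸ K⁴.
P = 0.16 × 5.67×10⁻⁸ × 45.36 × 2.856×10⁸.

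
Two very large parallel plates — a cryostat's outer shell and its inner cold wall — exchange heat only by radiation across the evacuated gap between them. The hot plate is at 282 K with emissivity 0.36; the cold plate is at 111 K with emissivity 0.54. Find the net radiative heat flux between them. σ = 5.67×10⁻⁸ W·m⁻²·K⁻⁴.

q ≈ 96.4 W/m²

For two infinite grey parallel plates, q = σ(T₁⁴ − T₂⁴)/(1/ε₁ + 1/ε₂ − 1).
T₁⁴ − T₂⁴ = 6.324×10⁹ − 1.518×10⁸ = 6.172×10⁹ K⁴.
1/ε₁ + 1/ε₂ − 1 = 2.778 + 1.852 − 1 = 3.630.
q = 5.67×10⁻⁸ × 6.172×10⁹ / 3.630.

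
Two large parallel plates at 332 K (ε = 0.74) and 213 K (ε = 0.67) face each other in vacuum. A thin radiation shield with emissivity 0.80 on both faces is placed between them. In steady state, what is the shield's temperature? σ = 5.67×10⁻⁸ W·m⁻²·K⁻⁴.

In steady state the net flux on the hot side equals that on the cold side.
σ(T₁⁴−T_s⁴)/D₁ = σ(T_s⁴−T₂⁴)/D₂, with D₁ = 1/ε₁+1/ε_s−1 = 1.601, D₂ = 1/ε_s+1/ε₂−1 = 1.743.
Solve for T_s⁴: T_s⁴ = (D₂·T₁⁴ + D₁·T₂⁴)/(D₁+D₂) = 7.317×10⁹ K⁴.

T_s ≈ 292 K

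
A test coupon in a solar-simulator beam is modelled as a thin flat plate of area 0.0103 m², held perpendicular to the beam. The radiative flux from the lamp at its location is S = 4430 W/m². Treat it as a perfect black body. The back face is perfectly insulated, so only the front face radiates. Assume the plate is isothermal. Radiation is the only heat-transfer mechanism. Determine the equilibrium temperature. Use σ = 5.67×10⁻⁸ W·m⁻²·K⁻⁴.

T ≈ 529 K

At equilibrium, absorbed power = emitted power.
Absorbing cross-section = A = 0.01030 m²; emitting surface = A = 0.01030 m² (ratio 1).
S·A_cross = εσ·A_surf·T⁴  ⇒  T⁴ = S/(1σ).
T⁴ = 1.00·4430/(1·5.67×10⁻⁸) = 7.813×10¹⁰ K⁴.
T = (7.813×10¹⁰)^(1/4).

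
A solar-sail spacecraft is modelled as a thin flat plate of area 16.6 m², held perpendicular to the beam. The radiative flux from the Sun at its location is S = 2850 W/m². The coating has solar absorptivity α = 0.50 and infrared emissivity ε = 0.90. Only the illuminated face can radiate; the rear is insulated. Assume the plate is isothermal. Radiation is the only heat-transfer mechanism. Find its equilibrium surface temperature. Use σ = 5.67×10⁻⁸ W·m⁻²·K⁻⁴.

At equilibrium, absorbed power = emitted power.
Absorbing cross-section = A = 16.60 m²; emitting surface = A = 16.60 m² (ratio 1).
αS·A_cross = εσ·A_surf·T⁴  ⇒  T⁴ = αS/(ε·1σ).
T⁴ = 0.500·2850/(0.90·1·5.67×10⁻⁸) = 2.792×10¹⁰ K⁴.
T = (2.792×10¹⁰)^(1/4).

T ≈ 409 K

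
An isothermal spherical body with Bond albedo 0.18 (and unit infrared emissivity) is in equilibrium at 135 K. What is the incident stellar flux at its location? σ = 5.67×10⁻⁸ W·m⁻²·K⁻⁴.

(1−a)S·πr² = σ·4πr²·T⁴ ⇒ S = 4σT⁴/(1−a).
S = 4·5.67×10⁻⁸·3.322×10⁸/0.820.

S ≈ 91.9 W/m²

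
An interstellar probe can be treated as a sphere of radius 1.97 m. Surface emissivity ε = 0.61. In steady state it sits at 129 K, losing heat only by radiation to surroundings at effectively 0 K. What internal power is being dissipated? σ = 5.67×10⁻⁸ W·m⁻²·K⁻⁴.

Steady state: P = εσA T⁴.
A = 4πr² = 48.77 m²; T⁴ = (129)⁴ = 2.769×10⁸ K⁴.
P = 0.61 × 5.67×10⁻⁸ × 48.77 × 2.769×10⁸.

P ≈ 467 W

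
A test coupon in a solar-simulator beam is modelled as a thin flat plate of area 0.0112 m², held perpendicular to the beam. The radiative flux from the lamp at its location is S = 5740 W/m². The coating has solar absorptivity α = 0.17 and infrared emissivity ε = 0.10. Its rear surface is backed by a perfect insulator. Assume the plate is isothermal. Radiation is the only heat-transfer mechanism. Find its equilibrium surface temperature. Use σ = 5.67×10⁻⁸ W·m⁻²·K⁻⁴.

At equilibrium, absorbed power = emitted power.
Absorbing cross-section = A = 0.01120 m²; emitting surface = A = 0.01120 m² (ratio 1).
αS·A_cross = εσ·A_surf·T⁴  ⇒  T⁴ = αS/(ε·1σ).
T⁴ = 0.170·5740/(0.10·1·5.67×10⁻⁸) = 1.721×10¹¹ K⁴.
T = (1.721×10¹¹)^(1/4).

T ≈ 644 K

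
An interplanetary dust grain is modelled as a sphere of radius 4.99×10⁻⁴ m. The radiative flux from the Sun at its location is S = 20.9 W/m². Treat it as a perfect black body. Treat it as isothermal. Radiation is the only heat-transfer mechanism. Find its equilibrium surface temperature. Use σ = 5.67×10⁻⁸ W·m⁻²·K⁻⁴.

At equilibrium, absorbed power = emitted power.
Absorbing cross-section = πr² = 7.823×10⁻⁷ m²; emitting surface = 4πr² = 3.129×10⁻⁶ m² (ratio 4).
S·A_cross = εσ·A_surf·T⁴  ⇒  T⁴ = S/(4σ).
T⁴ = 1.00·20.9/(4·5.67×10⁻⁸) = 9.215×10⁷ K⁴.
T = (9.215×10⁷)^(1/4).

T ≈ 98.0 K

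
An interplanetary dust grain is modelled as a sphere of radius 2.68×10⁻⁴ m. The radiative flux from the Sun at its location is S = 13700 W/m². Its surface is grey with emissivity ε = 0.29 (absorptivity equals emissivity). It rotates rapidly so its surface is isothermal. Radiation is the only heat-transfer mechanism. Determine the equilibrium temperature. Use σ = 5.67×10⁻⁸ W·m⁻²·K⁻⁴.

T ≈ 496 K

At equilibrium, absorbed power = emitted power.
Absorbing cross-section = πr² = 2.256×10⁻⁷ m²; emitting surface = 4πr² = 9.026×10⁻⁷ m² (ratio 4).
εS·A_cross = εσ·A_surf·T⁴  ⇒  T⁴ = S/(4σ)   (ε cancels).
T⁴ = 13700/(4·5.67×10⁻⁸) = 6.041×10¹⁰ K⁴.
T = (6.041×10¹⁰)^(1/4).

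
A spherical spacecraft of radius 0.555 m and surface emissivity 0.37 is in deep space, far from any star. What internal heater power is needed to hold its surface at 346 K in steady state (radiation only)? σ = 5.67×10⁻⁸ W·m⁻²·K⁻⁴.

P ≈ 1160 W

P = εσ·4πr²·T⁴.
4πr² = 3.871 m²; T⁴ = 1.433×10¹⁰ K⁴.
P = 0.37·5.67×10⁻⁸·3.871·1.433×10¹⁰.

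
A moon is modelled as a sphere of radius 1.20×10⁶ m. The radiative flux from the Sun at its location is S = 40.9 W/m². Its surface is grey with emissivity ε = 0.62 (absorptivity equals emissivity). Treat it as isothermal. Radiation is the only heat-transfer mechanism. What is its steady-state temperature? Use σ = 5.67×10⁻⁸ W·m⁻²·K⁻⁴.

T ≈ 116 K

At equilibrium, absorbed power = emitted power.
Absorbing cross-section = πr² = 4.524×10¹² m²; emitting surface = 4πr² = 1.810×10¹³ m² (ratio 4).
εS·A_cross = εσ·A_surf·T⁴  ⇒  T⁴ = S/(4σ)   (ε cancels).
T⁴ = 40.9/(4·5.67×10⁻⁸) = 1.803×10⁸ K⁴.
T = (1.803×10⁸)^(1/4).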